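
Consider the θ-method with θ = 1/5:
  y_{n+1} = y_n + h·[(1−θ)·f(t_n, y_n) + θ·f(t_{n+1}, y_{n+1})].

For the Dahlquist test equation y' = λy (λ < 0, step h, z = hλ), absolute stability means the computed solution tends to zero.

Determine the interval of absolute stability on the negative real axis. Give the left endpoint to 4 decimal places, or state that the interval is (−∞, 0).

z∈(-3.3333,0).

Test eqn y'=λy, z=hλ:
  y_{n+1} = y_n + z·[4/5·y_n + 1/5·y_{n+1}] ⇒ (1 − 1/5z)y_{n+1} = (1 + 4/5z)y_n
  Hence R(z) = (1 + 4/5z)/(1 − 1/5z).

Need |R(x)|<1, x<0.
x=-0.46: |R|=0.5788
R=−1: 1+4/5x = −1+1/5x ⇒ -3/5x=2 ⇒ x=2/(-3/5)=-3.3333
Confirm numerically:
  x=-2.981: |R|=0.86756 <1
  x=-2.568: |R|=0.69662 <1
  x=-2.084: |R|=0.47092 <1
  x=-1.680: |R|=0.25749 <1
  x=-3.793: |R|=1.15683 >1
  x=-3.373: |R|=1.01421 >1
Interval (-3.3333, 0).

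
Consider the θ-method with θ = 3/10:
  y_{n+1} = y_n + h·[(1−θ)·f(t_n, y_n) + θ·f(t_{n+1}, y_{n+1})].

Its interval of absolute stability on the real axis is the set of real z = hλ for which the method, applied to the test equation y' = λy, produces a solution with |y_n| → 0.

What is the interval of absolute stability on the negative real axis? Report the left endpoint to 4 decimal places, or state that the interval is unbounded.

Test eqn y'=λy, z=hλ:
  y_{n+1} = y_n + z·[7/10·y_n + 3/10·y_{n+1}] ⇒ (1 − 3/10z)y_{n+1} = (1 + 7/10z)y_n
  R(z) = (1 + 7/10z)/(1 − 3/10z).

Boundary: |R(x)|=1, x<0.
x=-1.75: |R|=0.1475
R=−1: 1+7/10x = −1+3/10x ⇒ -2/5x=2 ⇒ x=2/(-2/5)=-5.0000
Confirm numerically:
  x=-4.285: |R|=0.87486 <1
  x=-4.007: |R|=0.81963 <1
  x=-3.333: |R|=0.66658 <1
  x=-5.531: |R|=1.07987 >1
  x=-5.420: |R|=1.06398 >1
  x=-5.098: |R|=1.01550 >1
Stable set (-5.0000, 0).

(-5.0000, 0).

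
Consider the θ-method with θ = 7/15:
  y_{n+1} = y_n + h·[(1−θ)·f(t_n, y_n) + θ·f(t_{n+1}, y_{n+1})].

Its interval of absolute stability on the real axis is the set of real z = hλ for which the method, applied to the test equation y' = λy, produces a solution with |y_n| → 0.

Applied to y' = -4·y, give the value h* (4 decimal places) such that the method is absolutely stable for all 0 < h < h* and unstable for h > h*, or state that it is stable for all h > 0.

Test eqn y'=λy, z=hλ:
  y_{n+1} = y_n + z·[8/15·y_n + 7/15·y_{n+1}] ⇒ (1 − 7/15z)y_{n+1} = (1 + 8/15z)y_n
  R(z) = (1 + 8/15z)/(1 − 7/15z).

Boundary: |R(x)|=1, x<0.
x=-0.67: |R|=0.4896
R=−1: 1+8/15x = −1+7/15x ⇒ -1/15x=2 ⇒ x=2/(-1/15)=-30.0000
Confirm numerically:
  x=-26.058: |R|=0.98003 <1
  x=-24.746: |R|=0.97209 <1
  x=-20.037: |R|=0.93583 <1
  x=-30.243: |R|=1.00107 >1
  x=-30.058: |R|=1.00026 >1
Stable set (-30.0000, 0).

(-30.0000,0); λ=-4 ⇒ h* = (30)/4 = 7.5000.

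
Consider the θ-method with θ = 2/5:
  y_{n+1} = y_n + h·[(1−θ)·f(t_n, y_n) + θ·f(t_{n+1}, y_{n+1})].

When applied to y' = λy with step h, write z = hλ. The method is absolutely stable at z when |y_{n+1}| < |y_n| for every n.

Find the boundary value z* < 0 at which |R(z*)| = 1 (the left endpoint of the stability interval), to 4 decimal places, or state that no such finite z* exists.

z* = -10.0000.

On y'=λy, z=hλ:
  y_{n+1} = y_n + z·[3/5·y_n + 2/5·y_{n+1}] ⇒ (1 − 2/5z)y_{n+1} = (1 + 3/5z)y_n
  R(z) = (1 + 3/5z)/(1 − 2/5z).

Find x<0 with |R(x)|<1.
x=-1.49: |R|=0.0664
R=−1: 1+3/5x = −1+2/5x ⇒ -1/5x=2 ⇒ x=2/(-1/5)=-10.0000
Confirm numerically:
  x=-7.723: |R|=0.88863 <1
  x=-6.957: |R|=0.83911 <1
  x=-6.591: |R|=0.81251 <1
  x=-10.439: |R|=1.01696 >1
  x=-10.322: |R|=1.01256 >1
  x=-10.125: |R|=1.00495 >1
So |R|<1 on (-10.0000, 0).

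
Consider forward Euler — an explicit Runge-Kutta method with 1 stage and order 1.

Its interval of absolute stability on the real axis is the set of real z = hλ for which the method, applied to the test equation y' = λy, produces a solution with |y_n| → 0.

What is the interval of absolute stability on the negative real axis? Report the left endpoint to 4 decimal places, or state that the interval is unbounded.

(-2.0000, 0).

On y'=λy, z=hλ:
  order 1, 1-stage ⇒ R(z)=1+z
  (e.g. R(-1.44)=-0.44000, |R|=0.44000)

Solve |R(x)|<1 on ℝ⁻.
x=-1.44: |R|=0.4400
|R(-1.81)|=0.8100 |R(-1.8)|=0.8000 |R(-0.53)|=0.4700
Bisect:
  x_lo=-2.6860 |R|=1.6860  x_hi=-0.2703 |R|=0.7297
  mid=-1.47818 |R|=0.47818 →hi
  mid=-2.08211 |R|=1.08211 →lo
  mid=-1.78014 |R|=0.78014 →hi
  mid=-1.93112 |R|=0.93112 →hi
  mid=-2.00662 |R|=1.00662 →lo
  mid=-1.96887 |R|=0.96887 →hi
  mid=-1.98774 |R|=0.98774 →hi
  mid=-1.99718 |R|=0.99718 →hi
  mid=-2.00190 |R|=1.00190 →lo
  mid=-1.99954 |R|=0.99954 →hi
  ...
  [-2.00013,-1.99998] ⇒ x*=-2.0000
Stable set (-2.0000, 0).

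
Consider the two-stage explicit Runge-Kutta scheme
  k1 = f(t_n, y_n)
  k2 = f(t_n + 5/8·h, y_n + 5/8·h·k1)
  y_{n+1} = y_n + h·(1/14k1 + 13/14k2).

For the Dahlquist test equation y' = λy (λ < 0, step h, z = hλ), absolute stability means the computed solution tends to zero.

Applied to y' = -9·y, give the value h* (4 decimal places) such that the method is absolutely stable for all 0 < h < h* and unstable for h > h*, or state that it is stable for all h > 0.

Set f=λy, z=hλ:
  k1=λy_n ⇒ h·k1=z·y_n;  k2=λ(1+5/8z)y_n ⇒ h·k2=z(1+5/8z)y_n
  y_{n+1}/y_n = 1 + 1/14z + 13/14z(1+5/8z) = 1 + z + 65/112z²
  R(z) = 1 + z + 65/112z².

Find x<0 with |R(x)|<1.
x=-0.42: |R|=0.6824
R=1: x+65/112x²=0 ⇒ x=−112/65=-1.7231; min R=1−1/(4·65/112)=0.5692>−1
Confirm numerically:
  x=-1.368: |R|=0.71809 <1
  x=-1.098: |R|=0.60168 <1
  x=-0.920: |R|=0.57121 <1
  x=-2.119: |R|=1.48690 >1
  x=-2.012: |R|=1.33737 >1
  x=-1.950: |R|=1.25681 >1
Stable set (-1.7231, 0).

(-1.7231,0); λ=-9 ⇒ h* = (112/65)/9 = 0.1915.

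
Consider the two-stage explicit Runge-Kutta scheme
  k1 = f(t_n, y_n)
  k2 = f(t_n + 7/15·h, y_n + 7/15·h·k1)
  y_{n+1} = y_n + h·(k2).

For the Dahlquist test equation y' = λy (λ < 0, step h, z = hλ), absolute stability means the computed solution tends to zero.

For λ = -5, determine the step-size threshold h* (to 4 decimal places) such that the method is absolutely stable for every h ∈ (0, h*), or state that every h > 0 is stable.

(-2.1429,0); λ=-5 ⇒ h* = (15/7)/5 = 0.4286.

Set f=λy, z=hλ:
  k1=λy_n ⇒ h·k1=z·y_n;  k2=λ(1+7/15z)y_n ⇒ h·k2=z(1+7/15z)y_n
  y_{n+1}/y_n = 1 + z(1+7/15z) = 1 + z + 7/15z²
  Hence R(z) = 1 + z + 7/15z².

Need |R(x)|<1, x<0.
x=-1.55: |R|=0.5712
R=1: x+7/15x²=0 ⇒ x=−15/7=-2.1429; min R=1−1/(4·7/15)=0.4643>−1
Confirm numerically:
  x=-1.985: |R|=0.85377 <1
  x=-1.521: |R|=0.55861 <1
  x=-1.184: |R|=0.47020 <1
  x=-0.920: |R|=0.47499 <1
  x=-2.422: |R|=1.31551 >1
  x=-2.349: |R|=1.22597 >1
  x=-2.294: |R|=1.16180 >1
Interval (-2.1429, 0).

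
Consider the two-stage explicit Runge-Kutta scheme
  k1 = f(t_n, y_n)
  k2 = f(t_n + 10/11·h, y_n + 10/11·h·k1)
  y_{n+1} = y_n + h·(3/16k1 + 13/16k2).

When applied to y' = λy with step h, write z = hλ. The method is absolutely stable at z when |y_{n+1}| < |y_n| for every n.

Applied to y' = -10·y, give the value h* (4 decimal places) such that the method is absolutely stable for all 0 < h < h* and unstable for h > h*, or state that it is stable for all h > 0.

(-1.3538,0); λ=-10 ⇒ h* = (88/65)/10 = 0.1354.

Test eqn y'=λy, z=hλ:
  k1=λy_n ⇒ h·k1=z·y_n;  k2=λ(1+10/11z)y_n ⇒ h·k2=z(1+10/11z)y_n
  y_{n+1}/y_n = 1 + 3/16z + 13/16z(1+10/11z) = 1 + z + 65/88z²
  ⇒ R(z) = 1 + z + 65/88z².

Need |R(x)|<1, x<0.
x=-1.36: |R|=1.0062
R=1: x+65/88x²=0 ⇒ x=−88/65=-1.3538; min R=1−1/(4·65/88)=0.6615>−1
Confirm numerically:
  x=-1.142: |R|=0.82130 <1
  x=-1.067: |R|=0.77393 <1
  x=-0.793: |R|=0.67149 <1
  x=-0.551: |R|=0.67325 <1
  x=-1.946: |R|=1.85115 >1
  x=-1.872: |R|=1.71647 >1
  x=-1.689: |R|=1.41812 >1
Interval (-1.3538, 0).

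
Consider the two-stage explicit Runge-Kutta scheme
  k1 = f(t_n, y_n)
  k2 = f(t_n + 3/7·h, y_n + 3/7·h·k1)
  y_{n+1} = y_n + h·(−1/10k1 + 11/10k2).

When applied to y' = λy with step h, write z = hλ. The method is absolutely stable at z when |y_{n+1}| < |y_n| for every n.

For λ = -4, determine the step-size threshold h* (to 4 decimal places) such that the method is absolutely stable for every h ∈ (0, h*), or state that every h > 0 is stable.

(-2.1212,0); λ=-4 ⇒ h* = (70/33)/4 = 0.5303.

With y'=λy (z=hλ):
  k1=λy_n ⇒ h·k1=z·y_n;  k2=λ(1+3/7z)y_n ⇒ h·k2=z(1+3/7z)y_n
  y_{n+1}/y_n = 1 − 1/10z + 11/10z(1+3/7z) = 1 + z + 33/70z²
  R(z) = 1 + z + 33/70z².

Find x<0 with |R(x)|<1.
x=-1.73: |R|=0.6809
R=1: x+33/70x²=0 ⇒ x=−70/33=-2.1212; min R=1−1/(4·33/70)=0.4697>−1
Confirm numerically:
  x=-1.695: |R|=0.65943 <1
  x=-1.156: |R|=0.47399 <1
  x=-0.902: |R|=0.48156 <1
  x=-2.573: |R|=1.54801 >1
  x=-2.469: |R|=1.40481 >1
  x=-2.226: |R|=1.10996 >1
Stable set (-2.1212, 0).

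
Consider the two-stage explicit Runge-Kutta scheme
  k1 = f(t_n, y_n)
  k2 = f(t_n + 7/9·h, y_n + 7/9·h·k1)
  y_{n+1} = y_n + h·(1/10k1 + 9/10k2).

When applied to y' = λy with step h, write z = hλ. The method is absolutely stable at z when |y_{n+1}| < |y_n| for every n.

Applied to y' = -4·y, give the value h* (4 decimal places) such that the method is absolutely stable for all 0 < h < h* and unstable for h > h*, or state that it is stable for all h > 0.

Test eqn y'=λy, z=hλ:
  k1=λy_n ⇒ h·k1=z·y_n;  k2=λ(1+7/9z)y_n ⇒ h·k2=z(1+7/9z)y_n
  y_{n+1}/y_n = 1 + 1/10z + 9/10z(1+7/9z) = 1 + z + 7/10z²
  Hence R(z) = 1 + z + 7/10z².

Solve |R(x)|<1 on ℝ⁻.
x=-0.63: |R|=0.6478
R=1: x+7/10x²=0 ⇒ x=−10/7=-1.4286; min R=1−1/(4·7/10)=0.6429>−1
Confirm numerically:
  x=-1.210: |R|=0.81487 <1
  x=-1.011: |R|=0.70448 <1
  x=-0.941: |R|=0.67884 <1
  x=-1.809: |R|=1.48174 >1
  x=-1.580: |R|=1.16748 >1
Stable set (-1.4286, 0).

(-1.4286,0); λ=-4 ⇒ h* = (10/7)/4 = 0.3571.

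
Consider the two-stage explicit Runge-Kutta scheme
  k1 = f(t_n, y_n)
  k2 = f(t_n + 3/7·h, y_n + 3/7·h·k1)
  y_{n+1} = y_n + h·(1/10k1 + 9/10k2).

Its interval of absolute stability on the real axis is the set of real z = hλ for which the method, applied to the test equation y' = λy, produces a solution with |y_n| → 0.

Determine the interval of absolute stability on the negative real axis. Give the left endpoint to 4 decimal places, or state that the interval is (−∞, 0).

z∈(-2.5926,0).

Test eqn y'=λy, z=hλ:
  k1=λy_n ⇒ h·k1=z·y_n;  k2=λ(1+3/7z)y_n ⇒ h·k2=z(1+3/7z)y_n
  y_{n+1}/y_n = 1 + 1/10z + 9/10z(1+3/7z) = 1 + z + 27/70z²
  Hence R(z) = 1 + z + 27/70z².

Solve |R(x)|<1 on ℝ⁻.
x=-0.98: |R|=0.3904
R=1: x+27/70x²=0 ⇒ x=−70/27=-2.5926; min R=1−1/(4·27/70)=0.3519>−1
Confirm numerically:
  x=-2.356: |R|=0.78500 <1
  x=-1.822: |R|=0.45845 <1
  x=-1.551: |R|=0.37687 <1
  x=-1.071: |R|=0.37143 <1
  x=-2.908: |R|=1.35378 >1
  x=-2.670: |R|=1.07972 >1
Interval (-2.5926, 0).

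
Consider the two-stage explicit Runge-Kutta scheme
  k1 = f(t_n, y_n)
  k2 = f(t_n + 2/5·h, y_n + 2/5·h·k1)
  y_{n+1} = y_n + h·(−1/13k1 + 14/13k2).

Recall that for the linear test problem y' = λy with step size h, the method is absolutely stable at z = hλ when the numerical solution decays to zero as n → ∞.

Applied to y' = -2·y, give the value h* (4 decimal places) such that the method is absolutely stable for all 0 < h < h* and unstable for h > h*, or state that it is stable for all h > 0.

Set f=λy, z=hλ:
  k1=λy_n ⇒ h·k1=z·y_n;  k2=λ(1+2/5z)y_n ⇒ h·k2=z(1+2/5z)y_n
  y_{n+1}/y_n = 1 − 1/13z + 14/13z(1+2/5z) = 1 + z + 28/65z²
  Hence R(z) = 1 + z + 28/65z².

Boundary: |R(x)|=1, x<0.
x=-1.12: |R|=0.4204
R=1: x+28/65x²=0 ⇒ x=−65/28=-2.3214; min R=1−1/(4·28/65)=0.4196>−1
Confirm numerically:
  x=-1.925: |R|=0.67127 <1
  x=-1.894: |R|=0.65127 <1
  x=-1.623: |R|=0.51170 <1
  x=-2.585: |R|=1.29350 >1
  x=-2.369: |R|=1.04855 >1
Interval (-2.3214, 0).

(-2.3214,0); λ=-2 ⇒ h* = (65/28)/2 = 1.1607.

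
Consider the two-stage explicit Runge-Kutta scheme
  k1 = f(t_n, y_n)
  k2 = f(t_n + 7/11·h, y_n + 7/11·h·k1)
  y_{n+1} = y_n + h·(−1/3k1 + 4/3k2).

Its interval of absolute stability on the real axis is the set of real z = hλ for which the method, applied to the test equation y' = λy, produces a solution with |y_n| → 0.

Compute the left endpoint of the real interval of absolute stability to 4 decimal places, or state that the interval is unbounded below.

left endpoint -1.1786.

Test eqn y'=λy, z=hλ:
  k1=λy_n ⇒ h·k1=z·y_n;  k2=λ(1+7/11z)y_n ⇒ h·k2=z(1+7/11z)y_n
  y_{n+1}/y_n = 1 − 1/3z + 4/3z(1+7/11z) = 1 + z + 28/33z²
  ⇒ R(z) = 1 + z + 28/33z².

Need |R(x)|<1, x<0.
x=-1.07: |R|=0.9014
R=1: x+28/33x²=0 ⇒ x=−33/28=-1.1786; min R=1−1/(4·28/33)=0.7054>−1
Confirm numerically:
  x=-1.098: |R|=0.92494 <1
  x=-0.817: |R|=0.74935 <1
  x=-0.637: |R|=0.70729 <1
  x=-0.635: |R|=0.70713 <1
  x=-1.773: |R|=1.89424 >1
  x=-1.706: |R|=1.76346 >1
  x=-1.242: |R|=1.06684 >1
Interval (-1.1786, 0).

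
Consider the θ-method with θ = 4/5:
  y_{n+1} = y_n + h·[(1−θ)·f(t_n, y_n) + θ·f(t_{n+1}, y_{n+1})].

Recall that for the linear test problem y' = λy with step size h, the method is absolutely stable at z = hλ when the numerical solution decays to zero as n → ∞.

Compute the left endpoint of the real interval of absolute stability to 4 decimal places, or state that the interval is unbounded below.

interval (−∞, 0).

With y'=λy (z=hλ):
  y_{n+1} = y_n + z·[1/5·y_n + 4/5·y_{n+1}] ⇒ (1 − 4/5z)y_{n+1} = (1 + 1/5z)y_n
  so R(z) = (1 + 1/5z)/(1 − 4/5z).

Boundary: |R(x)|=1, x<0.
x=-1.47: |R|=0.3244
x=-2: |R|=0.2308
x=-10: |R|=0.1111
x=-100: |R|=0.2346
θ=4/5≥1/2 ⇒ |1+1/5x|<|1−4/5x| ∀x<0 ⇒ unbounded interval.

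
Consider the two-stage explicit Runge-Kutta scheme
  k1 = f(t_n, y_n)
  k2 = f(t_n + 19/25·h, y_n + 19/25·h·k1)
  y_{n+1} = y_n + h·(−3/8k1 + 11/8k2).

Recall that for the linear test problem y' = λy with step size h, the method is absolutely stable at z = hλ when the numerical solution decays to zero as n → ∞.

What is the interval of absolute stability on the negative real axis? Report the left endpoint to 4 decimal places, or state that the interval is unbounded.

Test eqn y'=λy, z=hλ:
  k1=λy_n ⇒ h·k1=z·y_n;  k2=λ(1+19/25z)y_n ⇒ h·k2=z(1+19/25z)y_n
  y_{n+1}/y_n = 1 − 3/8z + 11/8z(1+19/25z) = 1 + z + 209/200z²
  R(z) = 1 + z + 209/200z².

Boundary: |R(x)|=1, x<0.
x=-0.59: |R|=0.7738
R=1: x+209/200x²=0 ⇒ x=−200/209=-0.9569; min R=1−1/(4·209/200)=0.7608>−1
Confirm numerically:
  x=-0.734: |R|=0.82900 <1
  x=-0.700: |R|=0.81205 <1
  x=-0.633: |R|=0.78572 <1
  x=-0.407: |R|=0.76610 <1
  x=-1.057: |R|=1.11053 >1
  x=-1.052: |R|=1.10451 >1
So |R|<1 on (-0.9569, 0).

(-0.9569, 0).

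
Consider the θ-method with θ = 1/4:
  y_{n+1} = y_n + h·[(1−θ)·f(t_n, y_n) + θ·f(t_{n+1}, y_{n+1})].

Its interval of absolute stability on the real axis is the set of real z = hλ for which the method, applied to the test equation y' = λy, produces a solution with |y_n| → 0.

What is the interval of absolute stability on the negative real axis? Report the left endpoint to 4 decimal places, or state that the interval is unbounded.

On y'=λy, z=hλ:
  y_{n+1} = y_n + z·[3/4·y_n + 1/4·y_{n+1}] ⇒ (1 − 1/4z)y_{n+1} = (1 + 3/4z)y_n
  so R(z) = (1 + 3/4z)/(1 − 1/4z).

Boundary: |R(x)|=1, x<0.
x=-0.58: |R|=0.4934
R=−1: 1+3/4x = −1+1/4x ⇒ -1/2x=2 ⇒ x=2/(-1/2)=-4.0000
Confirm numerically:
  x=-3.285: |R|=0.80371 <1
  x=-2.834: |R|=0.65876 <1
  x=-2.761: |R|=0.63349 <1
  x=-2.389: |R|=0.49570 <1
  x=-4.456: |R|=1.10785 >1
  x=-4.435: |R|=1.10314 >1
So |R|<1 on (-4.0000, 0).

z∈(-4.0000,0).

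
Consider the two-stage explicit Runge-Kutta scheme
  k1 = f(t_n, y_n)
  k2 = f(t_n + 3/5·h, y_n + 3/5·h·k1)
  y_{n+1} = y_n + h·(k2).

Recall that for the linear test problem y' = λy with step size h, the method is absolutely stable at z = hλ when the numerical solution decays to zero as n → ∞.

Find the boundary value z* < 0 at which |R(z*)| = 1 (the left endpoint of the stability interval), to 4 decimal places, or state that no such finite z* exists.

z* = -1.6667.

With y'=λy (z=hλ):
  k1=λy_n ⇒ h·k1=z·y_n;  k2=λ(1+3/5z)y_n ⇒ h·k2=z(1+3/5z)y_n
  y_{n+1}/y_n = 1 + z(1+3/5z) = 1 + z + 3/5z²
  Hence R(z) = 1 + z + 3/5z².

Boundary: |R(x)|=1, x<0.
x=-0.36: |R|=0.7178
R=1: x+3/5x²=0 ⇒ x=−5/3=-1.6667; min R=1−1/(4·3/5)=0.5833>−1
Confirm numerically:
  x=-0.924: |R|=0.58827 <1
  x=-0.902: |R|=0.58616 <1
  x=-0.880: |R|=0.58464 <1
  x=-0.707: |R|=0.59291 <1
  x=-1.886: |R|=1.24820 >1
  x=-1.878: |R|=1.23813 >1
  x=-1.800: |R|=1.14400 >1
Stable set (-1.6667, 0).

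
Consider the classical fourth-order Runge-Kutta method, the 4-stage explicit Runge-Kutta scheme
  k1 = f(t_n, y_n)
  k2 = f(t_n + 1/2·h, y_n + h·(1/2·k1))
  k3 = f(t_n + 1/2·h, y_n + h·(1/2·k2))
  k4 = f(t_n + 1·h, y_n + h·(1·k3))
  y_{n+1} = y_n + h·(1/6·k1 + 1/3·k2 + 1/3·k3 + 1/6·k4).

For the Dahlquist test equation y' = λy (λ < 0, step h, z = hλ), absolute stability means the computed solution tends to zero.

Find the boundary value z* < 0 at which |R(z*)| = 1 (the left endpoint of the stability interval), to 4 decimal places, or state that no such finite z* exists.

z* = -2.7853.

On y'=λy, z=hλ:
  order 4, 4-stage ⇒ R(z)=1+z+z^2/2+z^3/6+z^4/24
  (e.g. R(-0.51)=0.60076, |R|=0.60076)

Need |R(x)|<1, x<0.
x=-0.51: |R|=0.6008
|R(-2.79)|=1.0071 |R(-1.6)|=0.2704 |R(-1.36)|=0.2881
Bisect:
  x_lo=-3.2612 |R|=1.9889  x_hi=-0.3678 |R|=0.6923
  mid=-1.81454 |R|=0.28770 →hi
  mid=-2.53790 |R|=0.68672 →hi
  mid=-2.89957 |R|=1.18642 →lo
  mid=-2.71873 |R|=0.90420 →hi
  mid=-2.80915 |R|=1.03657 →lo
  mid=-2.76394 |R|=0.96828 →hi
  mid=-2.78655 |R|=1.00189 →lo
  ...
  [-2.78531,-2.78514] ⇒ x*=-2.7853
So |R|<1 on (-2.7853, 0).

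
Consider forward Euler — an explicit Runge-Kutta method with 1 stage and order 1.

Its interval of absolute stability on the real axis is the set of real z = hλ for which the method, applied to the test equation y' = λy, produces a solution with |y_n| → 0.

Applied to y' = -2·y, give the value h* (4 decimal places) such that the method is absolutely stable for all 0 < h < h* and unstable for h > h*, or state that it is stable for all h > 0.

(-2.0000,0); λ=-2 ⇒ h* = 1.0000.

Set f=λy, z=hλ:
  order 1, 1-stage ⇒ R(z)=1+z
  (e.g. R(-1.17)=-0.17000, |R|=0.17000)

Need |R(x)|<1, x<0.
x=-1.17: |R|=0.1700
|R(-1.64)|=0.6400 |R(-0.85)|=0.1500 |R(-0.8)|=0.2000
Bisect:
  x_lo=-2.4370 |R|=1.4370  x_hi=-0.2594 |R|=0.7406
  mid=-1.34821 |R|=0.34821 →hi
  mid=-1.89260 |R|=0.89260 →hi
  mid=-2.16479 |R|=1.16479 →lo
  mid=-2.02869 |R|=1.02869 →lo
  mid=-1.96065 |R|=0.96065 →hi
  mid=-1.99467 |R|=0.99467 →hi
  mid=-2.01168 |R|=1.01168 →lo
  ...
  [-2.00012,-1.99999] ⇒ x*=-2.0000
Stable set (-2.0000, 0).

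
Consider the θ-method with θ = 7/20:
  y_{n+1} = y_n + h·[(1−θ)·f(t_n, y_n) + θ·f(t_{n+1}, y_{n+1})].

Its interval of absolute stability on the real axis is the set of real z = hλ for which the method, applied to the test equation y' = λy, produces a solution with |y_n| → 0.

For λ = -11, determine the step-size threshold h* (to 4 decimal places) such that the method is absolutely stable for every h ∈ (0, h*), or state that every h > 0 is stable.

(-6.6667,0); λ=-11 ⇒ h* = (20/3)/11 = 0.6061.

On y'=λy, z=hλ:
  y_{n+1} = y_n + z·[13/20·y_n + 7/20·y_{n+1}] ⇒ (1 − 7/20z)y_{n+1} = (1 + 13/20z)y_n
  Hence R(z) = (1 + 13/20z)/(1 − 7/20z).

Find x<0 with |R(x)|<1.
x=-0.4: |R|=0.6491
R=−1: 1+13/20x = −1+7/20x ⇒ -3/10x=2 ⇒ x=2/(-3/10)=-6.6667
Confirm numerically:
  x=-6.600: |R|=0.99396 <1
  x=-6.425: |R|=0.97768 <1
  x=-5.584: |R|=0.89006 <1
  x=-4.109: |R|=0.68529 <1
  x=-6.952: |R|=1.02493 >1
  x=-6.939: |R|=1.02383 >1
Interval (-6.6667, 0).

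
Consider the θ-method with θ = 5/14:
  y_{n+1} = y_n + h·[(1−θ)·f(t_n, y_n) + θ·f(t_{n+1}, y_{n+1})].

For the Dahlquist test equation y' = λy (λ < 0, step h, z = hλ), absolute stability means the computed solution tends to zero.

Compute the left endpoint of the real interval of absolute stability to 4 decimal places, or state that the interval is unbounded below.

left endpoint -7.0000.

Set f=λy, z=hλ:
  y_{n+1} = y_n + z·[9/14·y_n + 5/14·y_{n+1}] ⇒ (1 − 5/14z)y_{n+1} = (1 + 9/14z)y_n
  R(z) = (1 + 9/14z)/(1 − 5/14z).

Solve |R(x)|<1 on ℝ⁻.
x=-0.83: |R|=0.3598
R=−1: 1+9/14x = −1+5/14x ⇒ -2/7x=2 ⇒ x=2/(-2/7)=-7.0000
Confirm numerically:
  x=-3.876: |R|=0.62564 <1
  x=-3.420: |R|=0.53955 <1
  x=-3.117: |R|=0.47500 <1
  x=-3.084: |R|=0.46757 <1
  x=-7.302: |R|=1.02392 >1
  x=-7.150: |R|=1.01206 >1
  x=-7.087: |R|=1.00704 >1
So |R|<1 on (-7.0000, 0).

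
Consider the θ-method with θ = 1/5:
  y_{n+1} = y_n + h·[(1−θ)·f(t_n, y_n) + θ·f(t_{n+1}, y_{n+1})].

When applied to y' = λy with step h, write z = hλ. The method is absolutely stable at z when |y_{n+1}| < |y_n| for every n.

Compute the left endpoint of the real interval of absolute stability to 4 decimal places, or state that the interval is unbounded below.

left endpoint -3.3333.

On y'=λy, z=hλ:
  y_{n+1} = y_n + z·[4/5·y_n + 1/5·y_{n+1}] ⇒ (1 − 1/5z)y_{n+1} = (1 + 4/5z)y_n
  R(z) = (1 + 4/5z)/(1 − 1/5z).

Need |R(x)|<1, x<0.
x=-1.18: |R|=0.0453
R=−1: 1+4/5x = −1+1/5x ⇒ -3/5x=2 ⇒ x=2/(-3/5)=-3.3333
Confirm numerically:
  x=-2.826: |R|=0.80552 <1
  x=-2.363: |R|=0.60464 <1
  x=-1.847: |R|=0.34877 <1
  x=-1.373: |R|=0.07720 <1
  x=-3.720: |R|=1.13303 >1
  x=-3.708: |R|=1.12908 >1
  x=-3.530: |R|=1.06917 >1
So |R|<1 on (-3.3333, 0).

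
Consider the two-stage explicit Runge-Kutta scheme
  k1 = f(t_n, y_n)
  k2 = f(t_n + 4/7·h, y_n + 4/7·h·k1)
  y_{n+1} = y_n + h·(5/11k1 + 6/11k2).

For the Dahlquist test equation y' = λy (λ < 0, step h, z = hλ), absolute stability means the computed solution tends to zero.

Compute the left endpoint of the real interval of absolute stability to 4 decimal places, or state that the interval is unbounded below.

Test eqn y'=λy, z=hλ:
  k1=λy_n ⇒ h·k1=z·y_n;  k2=λ(1+4/7z)y_n ⇒ h·k2=z(1+4/7z)y_n
  y_{n+1}/y_n = 1 + 5/11z + 6/11z(1+4/7z) = 1 + z + 24/77z²
  ⇒ R(z) = 1 + z + 24/77z².

Solve |R(x)|<1 on ℝ⁻.
x=-1.44: |R|=0.2063
R=1: x+24/77x²=0 ⇒ x=−77/24=-3.2083; min R=1−1/(4·24/77)=0.1979>−1
Confirm numerically:
  x=-2.870: |R|=0.69735 <1
  x=-1.577: |R|=0.19815 <1
  x=-1.511: |R|=0.20062 <1
  x=-1.409: |R|=0.20979 <1
  x=-3.744: |R|=1.62510 >1
  x=-3.576: |R|=1.40980 >1
Interval (-3.2083, 0).

left endpoint -3.2083.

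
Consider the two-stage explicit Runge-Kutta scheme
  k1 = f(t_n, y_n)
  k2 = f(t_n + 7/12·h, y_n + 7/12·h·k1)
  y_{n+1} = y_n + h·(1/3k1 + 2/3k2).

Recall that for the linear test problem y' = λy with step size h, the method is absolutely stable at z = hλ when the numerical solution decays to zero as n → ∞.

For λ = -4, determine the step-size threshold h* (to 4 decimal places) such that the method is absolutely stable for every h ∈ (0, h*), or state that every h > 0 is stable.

On y'=λy, z=hλ:
  k1=λy_n ⇒ h·k1=z·y_n;  k2=λ(1+7/12z)y_n ⇒ h·k2=z(1+7/12z)y_n
  y_{n+1}/y_n = 1 + 1/3z + 2/3z(1+7/12z) = 1 + z + 7/18z²
  so R(z) = 1 + z + 7/18z².

Solve |R(x)|<1 on ℝ⁻.
x=-0.71: |R|=0.4860
R=1: x+7/18x²=0 ⇒ x=−18/7=-2.5714; min R=1−1/(4·7/18)=0.3571>−1
Confirm numerically:
  x=-2.212: |R|=0.69081 <1
  x=-2.051: |R|=0.58490 <1
  x=-1.120: |R|=0.36782 <1
  x=-2.899: |R|=1.36930 >1
  x=-2.632: |R|=1.06200 >1
So |R|<1 on (-2.5714, 0).

(-2.5714,0); λ=-4 ⇒ h* = (18/7)/4 = 0.6429.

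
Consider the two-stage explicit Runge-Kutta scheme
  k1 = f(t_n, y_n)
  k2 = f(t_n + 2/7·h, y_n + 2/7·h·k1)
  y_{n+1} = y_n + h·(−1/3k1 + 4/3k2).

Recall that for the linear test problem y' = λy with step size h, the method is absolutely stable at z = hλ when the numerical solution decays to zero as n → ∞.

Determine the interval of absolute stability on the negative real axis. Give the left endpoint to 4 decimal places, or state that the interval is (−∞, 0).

z∈(-2.6250,0).

On y'=λy, z=hλ:
  k1=λy_n ⇒ h·k1=z·y_n;  k2=λ(1+2/7z)y_n ⇒ h·k2=z(1+2/7z)y_n
  y_{n+1}/y_n = 1 − 1/3z + 4/3z(1+2/7z) = 1 + z + 8/21z²
  R(z) = 1 + z + 8/21z².

Need |R(x)|<1, x<0.
x=-0.67: |R|=0.5010
R=1: x+8/21x²=0 ⇒ x=−21/8=-2.6250; min R=1−1/(4·8/21)=0.3438>−1
Confirm numerically:
  x=-2.455: |R|=0.84101 <1
  x=-1.926: |R|=0.48713 <1
  x=-1.254: |R|=0.34505 <1
  x=-1.078: |R|=0.36470 <1
  x=-3.202: |R|=1.70383 >1
  x=-3.002: |R|=1.43114 >1
  x=-2.681: |R|=1.05719 >1
Interval (-2.6250, 0).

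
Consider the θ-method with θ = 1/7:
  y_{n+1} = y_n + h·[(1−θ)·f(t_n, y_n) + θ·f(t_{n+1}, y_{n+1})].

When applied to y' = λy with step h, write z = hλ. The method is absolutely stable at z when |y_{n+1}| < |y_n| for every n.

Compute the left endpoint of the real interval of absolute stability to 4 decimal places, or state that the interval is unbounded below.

Test eqn y'=λy, z=hλ:
  y_{n+1} = y_n + z·[6/7·y_n + 1/7·y_{n+1}] ⇒ (1 − 1/7z)y_{n+1} = (1 + 6/7z)y_n
  Hence R(z) = (1 + 6/7z)/(1 − 1/7z).

Boundary: |R(x)|=1, x<0.
x=-1.39: |R|=0.1597
R=−1: 1+6/7x = −1+1/7x ⇒ -5/7x=2 ⇒ x=2/(-5/7)=-2.8000
Confirm numerically:
  x=-2.598: |R|=0.89477 <1
  x=-2.052: |R|=0.58683 <1
  x=-1.902: |R|=0.49562 <1
  x=-1.455: |R|=0.20461 <1
  x=-3.371: |R|=1.27529 >1
  x=-3.268: |R|=1.22789 >1
  x=-2.871: |R|=1.03596 >1
Stable set (-2.8000, 0).

left endpoint -2.8000.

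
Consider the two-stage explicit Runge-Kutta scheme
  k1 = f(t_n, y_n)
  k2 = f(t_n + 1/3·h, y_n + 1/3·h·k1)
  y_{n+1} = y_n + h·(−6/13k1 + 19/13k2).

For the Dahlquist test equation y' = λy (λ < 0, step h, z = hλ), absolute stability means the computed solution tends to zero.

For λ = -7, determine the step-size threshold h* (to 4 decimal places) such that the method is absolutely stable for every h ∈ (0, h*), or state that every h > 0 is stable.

(-2.0526,0); λ=-7 ⇒ h* = (39/19)/7 = 0.2932.

With y'=λy (z=hλ):
  k1=λy_n ⇒ h·k1=z·y_n;  k2=λ(1+1/3z)y_n ⇒ h·k2=z(1+1/3z)y_n
  y_{n+1}/y_n = 1 − 6/13z + 19/13z(1+1/3z) = 1 + z + 19/39z²
  ⇒ R(z) = 1 + z + 19/39z².

Find x<0 with |R(x)|<1.
x=-0.54: |R|=0.6021
R=1: x+19/39x²=0 ⇒ x=−39/19=-2.0526; min R=1−1/(4·19/39)=0.4868>−1
Confirm numerically:
  x=-1.746: |R|=0.73917 <1
  x=-1.349: |R|=0.53757 <1
  x=-1.223: |R|=0.50569 <1
  x=-0.893: |R|=0.49550 <1
  x=-2.594: |R|=1.68415 >1
  x=-2.466: |R|=1.49661 >1
So |R|<1 on (-2.0526, 0).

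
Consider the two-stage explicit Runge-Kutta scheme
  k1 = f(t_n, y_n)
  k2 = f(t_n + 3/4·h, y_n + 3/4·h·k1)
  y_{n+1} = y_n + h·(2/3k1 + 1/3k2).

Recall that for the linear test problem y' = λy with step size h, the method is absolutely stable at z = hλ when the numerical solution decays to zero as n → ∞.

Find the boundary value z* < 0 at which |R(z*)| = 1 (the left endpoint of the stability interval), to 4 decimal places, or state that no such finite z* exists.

Test eqn y'=λy, z=hλ:
  k1=λy_n ⇒ h·k1=z·y_n;  k2=λ(1+3/4z)y_n ⇒ h·k2=z(1+3/4z)y_n
  y_{n+1}/y_n = 1 + 2/3z + 1/3z(1+3/4z) = 1 + z + 1/4z²
  ⇒ R(z) = 1 + z + 1/4z².

Find x<0 with |R(x)|<1.
x=-1.42: |R|=0.0841
R=1: x+1/4x²=0 ⇒ x=−4=-4.0000; min R=1−1/(4·1/4)=0.0000>−1
Confirm numerically:
  x=-3.870: |R|=0.87423 <1
  x=-3.712: |R|=0.73274 <1
  x=-2.882: |R|=0.19448 <1
  x=-1.648: |R|=0.03098 <1
  x=-4.586: |R|=1.67185 >1
  x=-4.053: |R|=1.05370 >1
So |R|<1 on (-4.0000, 0).

left endpoint -4.0000.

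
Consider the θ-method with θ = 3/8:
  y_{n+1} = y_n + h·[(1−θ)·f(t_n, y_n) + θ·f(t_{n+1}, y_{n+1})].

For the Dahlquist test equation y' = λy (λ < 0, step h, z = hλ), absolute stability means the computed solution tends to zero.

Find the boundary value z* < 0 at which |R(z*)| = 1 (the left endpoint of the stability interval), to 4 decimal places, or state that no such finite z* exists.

z* = -8.0000.

On y'=λy, z=hλ:
  y_{n+1} = y_n + z·[5/8·y_n + 3/8·y_{n+1}] ⇒ (1 − 3/8z)y_{n+1} = (1 + 5/8z)y_n
  Hence R(z) = (1 + 5/8z)/(1 − 3/8z).

Find x<0 with |R(x)|<1.
x=-0.88: |R|=0.3383
R=−1: 1+5/8x = −1+3/8x ⇒ -1/4x=2 ⇒ x=2/(-1/4)=-8.0000
Confirm numerically:
  x=-6.349: |R|=0.87792 <1
  x=-6.109: |R|=0.85635 <1
  x=-5.235: |R|=0.76672 <1
  x=-8.457: |R|=1.02739 >1
  x=-8.375: |R|=1.02264 >1
  x=-8.052: |R|=1.00323 >1
Stable set (-8.0000, 0).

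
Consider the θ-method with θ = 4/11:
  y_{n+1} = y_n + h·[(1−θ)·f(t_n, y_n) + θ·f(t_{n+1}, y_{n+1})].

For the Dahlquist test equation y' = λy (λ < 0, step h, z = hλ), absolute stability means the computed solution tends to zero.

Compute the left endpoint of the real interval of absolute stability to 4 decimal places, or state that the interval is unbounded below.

With y'=λy (z=hλ):
  y_{n+1} = y_n + z·[7/11·y_n + 4/11·y_{n+1}] ⇒ (1 − 4/11z)y_{n+1} = (1 + 7/11z)y_n
  Hence R(z) = (1 + 7/11z)/(1 − 4/11z).

Boundary: |R(x)|=1, x<0.
x=-0.43: |R|=0.6281
R=−1: 1+7/11x = −1+4/11x ⇒ -3/11x=2 ⇒ x=2/(-3/11)=-7.3333
Confirm numerically:
  x=-4.490: |R|=0.70546 <1
  x=-3.446: |R|=0.52945 <1
  x=-3.373: |R|=0.51490 <1
  x=-7.812: |R|=1.03399 >1
  x=-7.573: |R|=1.01741 >1
Stable set (-7.3333, 0).

z* = -7.3333.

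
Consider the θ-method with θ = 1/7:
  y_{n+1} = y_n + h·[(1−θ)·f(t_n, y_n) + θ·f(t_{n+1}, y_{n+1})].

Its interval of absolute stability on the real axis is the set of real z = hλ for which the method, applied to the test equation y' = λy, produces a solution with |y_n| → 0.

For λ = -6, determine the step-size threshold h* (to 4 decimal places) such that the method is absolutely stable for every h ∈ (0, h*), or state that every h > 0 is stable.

Test eqn y'=λy, z=hλ:
  y_{n+1} = y_n + z·[6/7·y_n + 1/7·y_{n+1}] ⇒ (1 − 1/7z)y_{n+1} = (1 + 6/7z)y_n
  so R(z) = (1 + 6/7z)/(1 − 1/7z).

Boundary: |R(x)|=1, x<0.
x=-1.63: |R|=0.3221
R=−1: 1+6/7x = −1+1/7x ⇒ -5/7x=2 ⇒ x=2/(-5/7)=-2.8000
Confirm numerically:
  x=-2.713: |R|=0.95521 <1
  x=-2.464: |R|=0.82249 <1
  x=-2.462: |R|=0.82139 <1
  x=-1.578: |R|=0.28771 <1
  x=-3.370: |R|=1.27483 >1
  x=-3.276: |R|=1.23161 >1
  x=-3.155: |R|=1.17479 >1
Interval (-2.8000, 0).

(-2.8000,0); λ=-6 ⇒ h* = (14/5)/6 = 0.4667.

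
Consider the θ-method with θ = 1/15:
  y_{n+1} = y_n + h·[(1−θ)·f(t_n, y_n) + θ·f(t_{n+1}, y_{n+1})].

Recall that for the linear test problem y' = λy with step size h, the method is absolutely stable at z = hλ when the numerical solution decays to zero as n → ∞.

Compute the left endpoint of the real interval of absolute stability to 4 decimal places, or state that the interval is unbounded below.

Test eqn y'=λy, z=hλ:
  y_{n+1} = y_n + z·[14/15·y_n + 1/15·y_{n+1}] ⇒ (1 − 1/15z)y_{n+1} = (1 + 14/15z)y_n
  Hence R(z) = (1 + 14/15z)/(1 − 1/15z).

Find x<0 with |R(x)|<1.
x=-1.1: |R|=0.0248
R=−1: 1+14/15x = −1+1/15x ⇒ -13/15x=2 ⇒ x=2/(-13/15)=-2.3077
Confirm numerically:
  x=-2.270: |R|=0.97163 <1
  x=-2.069: |R|=0.81821 <1
  x=-1.889: |R|=0.67772 <1
  x=-1.845: |R|=0.64292 <1
  x=-2.703: |R|=1.29029 >1
  x=-2.701: |R|=1.28885 >1
Stable set (-2.3077, 0).

left endpoint -2.3077.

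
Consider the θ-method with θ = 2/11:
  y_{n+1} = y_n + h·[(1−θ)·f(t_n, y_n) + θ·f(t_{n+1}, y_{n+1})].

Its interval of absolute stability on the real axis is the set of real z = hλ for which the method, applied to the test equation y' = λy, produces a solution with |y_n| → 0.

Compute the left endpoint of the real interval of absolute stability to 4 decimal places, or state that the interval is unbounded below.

z* = -3.1429.

With y'=λy (z=hλ):
  y_{n+1} = y_n + z·[9/11·y_n + 2/11·y_{n+1}] ⇒ (1 − 2/11z)y_{n+1} = (1 + 9/11z)y_n
  Hence R(z) = (1 + 9/11z)/(1 − 2/11z).

Need |R(x)|<1, x<0.
x=-0.73: |R|=0.3555
R=−1: 1+9/11x = −1+2/11x ⇒ -7/11x=2 ⇒ x=2/(-7/11)=-3.1429
Confirm numerically:
  x=-3.007: |R|=0.94410 <1
  x=-2.450: |R|=0.69497 <1
  x=-2.320: |R|=0.63171 <1
  x=-1.281: |R|=0.03901 <1
  x=-3.307: |R|=1.06523 >1
  x=-3.171: |R|=1.01136 >1
Interval (-3.1429, 0).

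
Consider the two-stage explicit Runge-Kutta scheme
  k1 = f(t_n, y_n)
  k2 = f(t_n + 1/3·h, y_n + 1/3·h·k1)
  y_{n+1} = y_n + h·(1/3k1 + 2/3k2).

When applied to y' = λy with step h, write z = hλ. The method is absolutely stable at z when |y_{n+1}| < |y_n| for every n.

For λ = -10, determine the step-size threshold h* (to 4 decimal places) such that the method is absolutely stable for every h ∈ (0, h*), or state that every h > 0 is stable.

Test eqn y'=λy, z=hλ:
  k1=λy_n ⇒ h·k1=z·y_n;  k2=λ(1+1/3z)y_n ⇒ h·k2=z(1+1/3z)y_n
  y_{n+1}/y_n = 1 + 1/3z + 2/3z(1+1/3z) = 1 + z + 2/9z²
  so R(z) = 1 + z + 2/9z².

Find x<0 with |R(x)|<1.
x=-1.5: |R|=0.0000
R=1: x+2/9x²=0 ⇒ x=−9/2=-4.5000; min R=1−1/(4·2/9)=-0.1250>−1
Confirm numerically:
  x=-4.301: |R|=0.80980 <1
  x=-3.969: |R|=0.53166 <1
  x=-2.989: |R|=0.00364 <1
  x=-2.366: |R|=0.12201 <1
  x=-4.953: |R|=1.49860 >1
  x=-4.931: |R|=1.47228 >1
  x=-4.618: |R|=1.12109 >1
Stable set (-4.5000, 0).

(-4.5000,0); λ=-10 ⇒ h* = (9/2)/10 = 0.4500.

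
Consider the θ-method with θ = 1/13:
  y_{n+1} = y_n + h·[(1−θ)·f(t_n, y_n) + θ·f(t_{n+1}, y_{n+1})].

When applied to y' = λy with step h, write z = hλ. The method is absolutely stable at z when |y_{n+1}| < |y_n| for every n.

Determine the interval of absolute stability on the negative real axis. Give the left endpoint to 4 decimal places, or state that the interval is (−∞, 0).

(-2.3636, 0).

Test eqn y'=λy, z=hλ:
  y_{n+1} = y_n + z·[12/13·y_n + 1/13·y_{n+1}] ⇒ (1 − 1/13z)y_{n+1} = (1 + 12/13z)y_n
  so R(z) = (1 + 12/13z)/(1 − 1/13z).

Boundary: |R(x)|=1, x<0.
x=-1.33: |R|=0.2066
R=−1: 1+12/13x = −1+1/13x ⇒ -11/13x=2 ⇒ x=2/(-11/13)=-2.3636
Confirm numerically:
  x=-2.110: |R|=0.81535 <1
  x=-2.081: |R|=0.79385 <1
  x=-1.093: |R|=0.00823 <1
  x=-2.961: |R|=1.41169 >1
  x=-2.520: |R|=1.11082 >1
So |R|<1 on (-2.3636, 0).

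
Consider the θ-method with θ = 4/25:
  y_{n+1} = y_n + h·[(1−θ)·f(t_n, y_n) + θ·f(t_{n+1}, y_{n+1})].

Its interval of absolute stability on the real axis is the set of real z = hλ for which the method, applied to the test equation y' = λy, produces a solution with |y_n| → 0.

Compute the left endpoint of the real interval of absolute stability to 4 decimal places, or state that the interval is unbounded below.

Test eqn y'=λy, z=hλ:
  y_{n+1} = y_n + z·[21/25·y_n + 4/25·y_{n+1}] ⇒ (1 − 4/25z)y_{n+1} = (1 + 21/25z)y_n
  ⇒ R(z) = (1 + 21/25z)/(1 − 4/25z).

Find x<0 with |R(x)|<1.
x=-1.52: |R|=0.2227
R=−1: 1+21/25x = −1+4/25x ⇒ -17/25x=2 ⇒ x=2/(-17/25)=-2.9412
Confirm numerically:
  x=-2.906: |R|=0.98367 <1
  x=-1.563: |R|=0.25032 <1
  x=-1.460: |R|=0.18353 <1
  x=-3.422: |R|=1.21128 >1
  x=-3.373: |R|=1.19071 >1
  x=-3.331: |R|=1.17292 >1
Stable set (-2.9412, 0).

left endpoint -2.9412.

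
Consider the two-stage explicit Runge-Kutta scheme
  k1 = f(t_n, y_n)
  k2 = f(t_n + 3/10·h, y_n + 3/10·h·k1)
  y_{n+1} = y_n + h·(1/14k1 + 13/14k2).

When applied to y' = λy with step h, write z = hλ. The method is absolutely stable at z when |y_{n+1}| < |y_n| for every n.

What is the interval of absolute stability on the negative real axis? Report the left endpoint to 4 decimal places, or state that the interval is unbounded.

z∈(-3.5897,0).

On y'=λy, z=hλ:
  k1=λy_n ⇒ h·k1=z·y_n;  k2=λ(1+3/10z)y_n ⇒ h·k2=z(1+3/10z)y_n
  y_{n+1}/y_n = 1 + 1/14z + 13/14z(1+3/10z) = 1 + z + 39/140z²
  ⇒ R(z) = 1 + z + 39/140z².

Solve |R(x)|<1 on ℝ⁻.
x=-0.34: |R|=0.6922
R=1: x+39/140x²=0 ⇒ x=−140/39=-3.5897; min R=1−1/(4·39/140)=0.1026>−1
Confirm numerically:
  x=-3.116: |R|=0.58878 <1
  x=-1.842: |R|=0.10318 <1
  x=-1.820: |R|=0.10274 <1
  x=-1.510: |R|=0.12517 <1
  x=-3.821: |R|=1.24615 >1
  x=-3.773: |R|=1.19261 >1
  x=-3.730: |R|=1.14574 >1
So |R|<1 on (-3.5897, 0).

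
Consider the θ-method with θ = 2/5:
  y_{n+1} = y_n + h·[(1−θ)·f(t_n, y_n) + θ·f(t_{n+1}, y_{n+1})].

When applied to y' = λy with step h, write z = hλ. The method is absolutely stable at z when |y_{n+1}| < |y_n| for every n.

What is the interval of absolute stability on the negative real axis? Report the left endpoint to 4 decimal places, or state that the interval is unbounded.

z∈(-10.0000,0).

Set f=λy, z=hλ:
  y_{n+1} = y_n + z·[3/5·y_n + 2/5·y_{n+1}] ⇒ (1 − 2/5z)y_{n+1} = (1 + 3/5z)y_n
  so R(z) = (1 + 3/5z)/(1 − 2/5z).

Need |R(x)|<1, x<0.
x=-0.6: |R|=0.5161
R=−1: 1+3/5x = −1+2/5x ⇒ -1/5x=2 ⇒ x=2/(-1/5)=-10.0000
Confirm numerically:
  x=-8.661: |R|=0.94001 <1
  x=-5.685: |R|=0.73641 <1
  x=-5.386: |R|=0.70746 <1
  x=-4.543: |R|=0.61259 <1
  x=-10.429: |R|=1.01659 >1
  x=-10.195: |R|=1.00768 >1
Interval (-10.0000, 0).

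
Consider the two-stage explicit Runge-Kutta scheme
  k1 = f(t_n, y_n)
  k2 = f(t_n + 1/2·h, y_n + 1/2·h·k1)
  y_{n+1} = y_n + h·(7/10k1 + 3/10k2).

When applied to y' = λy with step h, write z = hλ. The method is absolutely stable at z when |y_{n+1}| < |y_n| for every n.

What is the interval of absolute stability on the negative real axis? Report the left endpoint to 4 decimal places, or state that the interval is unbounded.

z∈(-6.6667,0).

Set f=λy, z=hλ:
  k1=λy_n ⇒ h·k1=z·y_n;  k2=λ(1+1/2z)y_n ⇒ h·k2=z(1+1/2z)y_n
  y_{n+1}/y_n = 1 + 7/10z + 3/10z(1+1/2z) = 1 + z + 3/20z²
  Hence R(z) = 1 + z + 3/20z².

Boundary: |R(x)|=1, x<0.
x=-0.38: |R|=0.6417
R=1: x+3/20x²=0 ⇒ x=−20/3=-6.6667; min R=1−1/(4·3/20)=-0.6667>−1
Confirm numerically:
  x=-5.345: |R|=0.05965 <1
  x=-5.122: |R|=0.18677 <1
  x=-3.487: |R|=0.66312 <1
  x=-2.839: |R|=0.63001 <1
  x=-7.213: |R|=1.59111 >1
  x=-7.155: |R|=1.52410 >1
  x=-6.923: |R|=1.26619 >1
Interval (-6.6667, 0).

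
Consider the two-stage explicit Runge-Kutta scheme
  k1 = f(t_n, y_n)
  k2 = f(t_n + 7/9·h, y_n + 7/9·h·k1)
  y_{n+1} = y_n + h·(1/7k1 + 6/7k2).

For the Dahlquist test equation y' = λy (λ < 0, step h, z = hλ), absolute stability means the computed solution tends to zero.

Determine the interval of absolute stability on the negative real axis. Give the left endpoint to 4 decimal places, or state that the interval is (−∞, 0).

Set f=λy, z=hλ:
  k1=λy_n ⇒ h·k1=z·y_n;  k2=λ(1+7/9z)y_n ⇒ h·k2=z(1+7/9z)y_n
  y_{n+1}/y_n = 1 + 1/7z + 6/7z(1+7/9z) = 1 + z + 2/3z²
  R(z) = 1 + z + 2/3z².

Need |R(x)|<1, x<0.
x=-0.85: |R|=0.6317
R=1: x+2/3x²=0 ⇒ x=−3/2=-1.5000; min R=1−1/(4·2/3)=0.6250>−1
Confirm numerically:
  x=-1.150: |R|=0.73167 <1
  x=-0.811: |R|=0.62748 <1
  x=-0.636: |R|=0.63366 <1
  x=-2.095: |R|=1.83102 >1
  x=-1.945: |R|=1.57702 >1
  x=-1.755: |R|=1.29835 >1
Interval (-1.5000, 0).

(-1.5000, 0).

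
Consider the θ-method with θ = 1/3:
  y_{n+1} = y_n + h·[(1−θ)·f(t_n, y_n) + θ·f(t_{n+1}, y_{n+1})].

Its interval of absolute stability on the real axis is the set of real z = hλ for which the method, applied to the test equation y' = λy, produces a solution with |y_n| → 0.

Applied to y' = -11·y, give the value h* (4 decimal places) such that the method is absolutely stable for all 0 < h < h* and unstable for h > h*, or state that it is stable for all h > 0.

On y'=λy, z=hλ:
  y_{n+1} = y_n + z·[2/3·y_n + 1/3·y_{n+1}] ⇒ (1 − 1/3z)y_{n+1} = (1 + 2/3z)y_n
  so R(z) = (1 + 2/3z)/(1 − 1/3z).

Find x<0 with |R(x)|<1.
x=-1.75: |R|=0.1053
R=−1: 1+2/3x = −1+1/3x ⇒ -1/3x=2 ⇒ x=2/(-1/3)=-6.0000
Confirm numerically:
  x=-4.495: |R|=0.79920 <1
  x=-4.474: |R|=0.79583 <1
  x=-2.816: |R|=0.45254 <1
  x=-6.232: |R|=1.02513 >1
  x=-6.037: |R|=1.00409 >1
Stable set (-6.0000, 0).

(-6.0000,0); λ=-11 ⇒ h* = (6)/11 = 0.5455.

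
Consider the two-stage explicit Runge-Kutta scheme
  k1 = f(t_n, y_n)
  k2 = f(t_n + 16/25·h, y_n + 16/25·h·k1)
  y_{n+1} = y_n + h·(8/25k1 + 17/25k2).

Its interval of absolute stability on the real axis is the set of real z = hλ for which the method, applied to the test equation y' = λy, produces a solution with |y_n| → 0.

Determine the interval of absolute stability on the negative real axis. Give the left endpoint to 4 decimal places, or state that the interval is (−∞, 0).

With y'=λy (z=hλ):
  k1=λy_n ⇒ h·k1=z·y_n;  k2=λ(1+16/25z)y_n ⇒ h·k2=z(1+16/25z)y_n
  y_{n+1}/y_n = 1 + 8/25z + 17/25z(1+16/25z) = 1 + z + 272/625z²
  R(z) = 1 + z + 272/625z².

Need |R(x)|<1, x<0.
x=-1.46: |R|=0.4677
R=1: x+272/625x²=0 ⇒ x=−625/272=-2.2978; min R=1−1/(4·272/625)=0.4256>−1
Confirm numerically:
  x=-2.019: |R|=0.75503 <1
  x=-1.504: |R|=0.48043 <1
  x=-1.175: |R|=0.42585 <1
  x=-0.982: |R|=0.43767 <1
  x=-2.568: |R|=1.30198 >1
  x=-2.500: |R|=1.22000 >1
  x=-2.348: |R|=1.05130 >1
Interval (-2.2978, 0).

z∈(-2.2978,0).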